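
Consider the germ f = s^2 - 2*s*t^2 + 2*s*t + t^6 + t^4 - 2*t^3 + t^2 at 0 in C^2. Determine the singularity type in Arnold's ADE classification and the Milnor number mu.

Type A_5, Milnor number mu = 5.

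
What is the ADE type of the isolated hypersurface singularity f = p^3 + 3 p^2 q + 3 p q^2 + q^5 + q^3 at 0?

The Hessian of f at 0 is [[0, 0], [0, 0]] with rank 0, so corank 2. A Groebner basis of the Jacobian ideal J(f) in C{p,q} is {q^4, p^2 + 2*p*q + q^2}; counting standard monomials gives mu = 8. Corank 2; j^3 = (p + q)^3 is a perfect cube, so E-series; the 5-jet and mu = 8 give E_8.

E_8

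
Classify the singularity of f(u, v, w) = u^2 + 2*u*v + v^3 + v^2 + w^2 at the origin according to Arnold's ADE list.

The Hessian of f at 0 has rank 2. Corank 1: A-series; mu = 2 gives A_2.

A2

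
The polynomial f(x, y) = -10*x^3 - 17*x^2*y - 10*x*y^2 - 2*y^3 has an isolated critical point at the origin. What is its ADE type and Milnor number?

Type D_4, Milnor number mu = 4.

The Hessian of f at 0 has rank 0. Corank 2; j^3 = -(2*x + y)*(5*x^2 + 6*x*y + 2*y^2) splits into three distinct lines over C (the quadratic factor has nonzero discriminant), so D_4.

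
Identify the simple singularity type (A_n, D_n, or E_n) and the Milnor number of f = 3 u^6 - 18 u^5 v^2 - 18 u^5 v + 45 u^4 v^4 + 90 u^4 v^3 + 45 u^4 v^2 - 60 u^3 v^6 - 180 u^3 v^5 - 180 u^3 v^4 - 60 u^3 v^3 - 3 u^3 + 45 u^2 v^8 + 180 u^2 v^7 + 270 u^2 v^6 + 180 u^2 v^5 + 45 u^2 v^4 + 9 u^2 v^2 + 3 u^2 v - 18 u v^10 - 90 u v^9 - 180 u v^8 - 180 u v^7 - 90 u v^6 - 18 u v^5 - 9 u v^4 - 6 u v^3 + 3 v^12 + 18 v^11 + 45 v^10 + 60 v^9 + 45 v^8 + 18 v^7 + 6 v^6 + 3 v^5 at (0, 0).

Type D_7, Milnor number mu = 7.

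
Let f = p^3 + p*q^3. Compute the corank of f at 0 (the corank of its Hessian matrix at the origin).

2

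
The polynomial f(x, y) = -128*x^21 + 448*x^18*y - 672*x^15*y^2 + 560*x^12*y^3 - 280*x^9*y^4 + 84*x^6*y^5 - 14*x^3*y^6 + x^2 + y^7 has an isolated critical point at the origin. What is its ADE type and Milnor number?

Type A6, Milnor number mu = 6.

The Hessian of f at 0 has rank 1. Corank 1: A-series; mu = 6 gives A_6.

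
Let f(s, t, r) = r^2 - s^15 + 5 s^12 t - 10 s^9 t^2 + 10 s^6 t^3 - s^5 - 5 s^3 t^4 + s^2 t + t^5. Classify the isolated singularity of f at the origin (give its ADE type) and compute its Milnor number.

Type D_6, Milnor number mu = 6.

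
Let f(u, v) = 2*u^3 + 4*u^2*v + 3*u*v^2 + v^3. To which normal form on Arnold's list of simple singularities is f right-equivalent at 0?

The Hessian of f at 0 has rank 0. Corank 2; j^3 = (u + v)*(2*u^2 + 2*u*v + v^2) splits into three distinct lines over C (the quadratic factor has nonzero discriminant), so D_4.

D4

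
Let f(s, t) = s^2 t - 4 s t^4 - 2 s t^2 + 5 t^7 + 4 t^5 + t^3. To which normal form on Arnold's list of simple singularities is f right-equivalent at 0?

D_{8}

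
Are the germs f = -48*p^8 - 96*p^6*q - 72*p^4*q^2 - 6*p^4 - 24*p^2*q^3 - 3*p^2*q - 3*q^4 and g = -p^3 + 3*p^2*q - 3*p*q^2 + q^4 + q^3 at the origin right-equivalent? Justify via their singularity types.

The Hessian of f at 0 is [[0, 0], [0, 0]] with rank 0, so corank 2. A Groebner basis of the Jacobian ideal J(f) in C{p,q} is {p^3, p^2/4 + q^3, p*q}; counting standard monomials gives mu = 5. Corank 2; j^3 = -3*p^2*q has shape L^2 M (L != M), so D-series; mu = 5 gives D_5. The Hessian of g at 0 is [[0, 0], [0, 0]] with rank 0, so corank 2. A Groebner basis of the Jacobian ideal J(g) in C{p,q} is {q^3, p^2 - 2*p*q + q^2}; counting standard monomials gives mu = 6. Corank 2; j^3 = -(p - q)^3 is a perfect cube, so E-series; the 4-jet and mu = 6 give E_6. f is D_5 but g is E_6, hence not right-equivalent.

No.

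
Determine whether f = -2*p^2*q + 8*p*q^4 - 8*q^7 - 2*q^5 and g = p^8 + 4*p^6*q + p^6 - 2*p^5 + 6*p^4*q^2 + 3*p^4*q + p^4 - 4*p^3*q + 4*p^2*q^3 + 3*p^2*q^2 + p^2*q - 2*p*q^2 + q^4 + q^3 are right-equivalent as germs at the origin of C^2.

No.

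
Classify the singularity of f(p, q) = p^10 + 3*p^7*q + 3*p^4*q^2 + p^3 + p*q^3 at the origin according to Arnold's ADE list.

The Hessian of f at 0 has rank 0. Corank 2; j^3 = p^3 is a perfect cube, so E-series; the 4-jet and mu = 7 give E_7.

E7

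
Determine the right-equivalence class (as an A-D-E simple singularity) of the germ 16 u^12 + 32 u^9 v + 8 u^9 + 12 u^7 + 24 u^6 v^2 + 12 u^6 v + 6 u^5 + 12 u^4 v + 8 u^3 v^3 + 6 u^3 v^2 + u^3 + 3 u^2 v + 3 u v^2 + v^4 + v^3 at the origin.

The Hessian of f at 0 has rank 0. Corank 2; j^3 = (u + v)^3 is a perfect cube, so E-series; the 4-jet and mu = 6 give E_6.

E_{6}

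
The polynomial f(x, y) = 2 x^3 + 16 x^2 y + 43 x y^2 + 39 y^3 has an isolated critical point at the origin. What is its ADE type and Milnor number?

The Hessian of f at 0 has rank 0. Corank 2; j^3 = (x + 3*y)*(2*x^2 + 10*x*y + 13*y^2) splits into three distinct lines over C (the quadratic factor has nonzero discriminant), so D_4.

Type D_{4}, Milnor number mu = 4.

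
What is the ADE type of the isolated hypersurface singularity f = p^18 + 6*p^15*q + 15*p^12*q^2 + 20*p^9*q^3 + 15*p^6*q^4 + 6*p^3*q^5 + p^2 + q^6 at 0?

A5

The Hessian of f at 0 has rank 1. Corank 1: A-series; mu = 5 gives A_5.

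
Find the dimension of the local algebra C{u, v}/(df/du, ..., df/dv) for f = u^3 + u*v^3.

The Hessian of f at 0 is [[0, 0], [0, 0]] with rank 0, so corank 2. A Groebner basis of the Jacobian ideal J(f) in C{u,v} is {u^3, u*v^2, 3*u^2 + v^3}; counting standard monomials gives mu = 7. Corank 2; j^3 = u^3 is a perfect cube, so E-series; the 4-jet and mu = 7 give E_7.

7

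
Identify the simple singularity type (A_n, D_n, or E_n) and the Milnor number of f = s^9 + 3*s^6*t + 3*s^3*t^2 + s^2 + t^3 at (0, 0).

Type A_{2}, Milnor number mu = 2.

The Hessian of f at 0 has rank 1. Corank 1: A-series; mu = 2 gives A_2.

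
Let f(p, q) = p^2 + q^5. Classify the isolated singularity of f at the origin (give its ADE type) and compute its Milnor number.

The Hessian of f at 0 has rank 1. Corank 1: A-series; mu = 4 gives A_4.

Type A4, Milnor number mu = 4.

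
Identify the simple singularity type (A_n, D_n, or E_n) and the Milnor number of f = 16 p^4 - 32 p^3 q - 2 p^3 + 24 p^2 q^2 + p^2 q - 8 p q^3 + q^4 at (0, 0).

Type D_{5}, Milnor number mu = 5.

The Hessian of f at 0 has rank 0. Corank 2; j^3 = -p^2*(2*p - q) has shape L^2 M (L != M), so D-series; mu = 5 gives D_5.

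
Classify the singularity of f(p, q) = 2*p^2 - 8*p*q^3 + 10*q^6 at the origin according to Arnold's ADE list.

A5

The Hessian of f at 0 has rank 1. Corank 1: A-series; mu = 5 gives A_5.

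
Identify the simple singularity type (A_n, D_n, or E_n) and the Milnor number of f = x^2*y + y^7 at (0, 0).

The Hessian of f at 0 is [[0, 0], [0, 0]] with rank 0, so corank 2. A Groebner basis of the Jacobian ideal J(f) in C{x,y} is {x^2/7 + y^6, x^3, x*y}; counting standard monomials gives mu = 8. Corank 2; j^3 = x^2*y has shape L^2 M (L != M), so D-series; mu = 8 gives D_8.

Type D8, Milnor number mu = 8.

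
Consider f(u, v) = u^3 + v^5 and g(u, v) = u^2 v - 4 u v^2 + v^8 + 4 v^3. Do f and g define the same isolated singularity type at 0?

No.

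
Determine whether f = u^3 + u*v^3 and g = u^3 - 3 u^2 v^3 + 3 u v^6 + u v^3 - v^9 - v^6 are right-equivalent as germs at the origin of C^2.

The Hessian of f at 0 has rank 0. Corank 2; j^3 = u^3 is a perfect cube, so E-series; the 4-jet and mu = 7 give E_7. The Hessian of g at 0 has rank 0. Corank 2; j^3 = u^3 is a perfect cube, so E-series; the 4-jet and mu = 7 give E_7. Both have type E_7, hence right-equivalent.

Yes.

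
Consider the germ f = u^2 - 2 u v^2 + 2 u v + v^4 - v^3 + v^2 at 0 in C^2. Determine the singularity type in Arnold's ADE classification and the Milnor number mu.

Type A_{2}, Milnor number mu = 2.

The Hessian of f at 0 has rank 1. Corank 1: A-series; mu = 2 gives A_2.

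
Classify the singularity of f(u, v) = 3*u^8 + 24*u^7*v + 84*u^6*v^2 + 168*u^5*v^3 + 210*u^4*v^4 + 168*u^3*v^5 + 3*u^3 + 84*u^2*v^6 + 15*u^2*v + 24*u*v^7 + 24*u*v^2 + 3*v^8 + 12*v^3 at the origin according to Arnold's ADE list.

D9

The Hessian of f at 0 is [[0, 0], [0, 0]] with rank 0, so corank 2. A Groebner basis of the Jacobian ideal J(f) in C{u,v} is {-u*v/8 + v^7 - v^2/4, u*v^2 + 2*v^3, u^2 + 3*u*v + 2*v^2}; counting standard monomials gives mu = 9. Corank 2; j^3 = 3*(u + v)*(u + 2*v)^2 has shape L^2 M (L != M), so D-series; mu = 9 gives D_9.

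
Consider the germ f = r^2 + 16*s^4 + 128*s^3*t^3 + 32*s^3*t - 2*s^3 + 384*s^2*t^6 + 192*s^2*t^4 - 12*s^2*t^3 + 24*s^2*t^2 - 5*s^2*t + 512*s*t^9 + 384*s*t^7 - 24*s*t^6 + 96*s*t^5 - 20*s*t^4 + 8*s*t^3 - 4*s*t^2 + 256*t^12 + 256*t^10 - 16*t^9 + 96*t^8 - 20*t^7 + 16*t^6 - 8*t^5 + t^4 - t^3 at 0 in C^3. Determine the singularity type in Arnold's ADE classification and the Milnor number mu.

The Hessian of f at 0 has rank 1. Corank 2; j^3 = -(s + t)^2*(2*s + t) has shape L^2 M (L != M), so D-series; mu = 5 gives D_5.

Type D5, Milnor number mu = 5.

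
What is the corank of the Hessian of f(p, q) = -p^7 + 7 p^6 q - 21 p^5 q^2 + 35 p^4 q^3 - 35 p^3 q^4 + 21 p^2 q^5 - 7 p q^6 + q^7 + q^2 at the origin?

1

The Hessian at 0 is [[0, 0], [0, 2]] of rank 1; hence corank 1.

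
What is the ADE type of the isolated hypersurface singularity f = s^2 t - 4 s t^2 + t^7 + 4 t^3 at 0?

D8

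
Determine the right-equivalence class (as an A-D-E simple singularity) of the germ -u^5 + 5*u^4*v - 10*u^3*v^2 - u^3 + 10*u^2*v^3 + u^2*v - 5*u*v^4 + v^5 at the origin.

D6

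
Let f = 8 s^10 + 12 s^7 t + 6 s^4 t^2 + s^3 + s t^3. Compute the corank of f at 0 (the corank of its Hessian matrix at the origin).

The Hessian at 0 is [[0, 0], [0, 0]] of rank 0; hence corank 2.

2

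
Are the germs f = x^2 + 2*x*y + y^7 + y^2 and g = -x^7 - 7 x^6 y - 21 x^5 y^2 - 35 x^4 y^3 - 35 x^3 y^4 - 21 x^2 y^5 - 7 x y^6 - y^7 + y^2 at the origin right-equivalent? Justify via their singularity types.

Yes.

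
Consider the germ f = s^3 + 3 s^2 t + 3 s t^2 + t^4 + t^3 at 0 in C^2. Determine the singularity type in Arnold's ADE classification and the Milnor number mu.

Type E6, Milnor number mu = 6.

The Hessian of f at 0 is [[0, 0], [0, 0]] with rank 0, so corank 2. A Groebner basis of the Jacobian ideal J(f) in C{s,t} is {t^3, s^2 + 2*s*t + t^2}; counting standard monomials gives mu = 6. Corank 2; j^3 = (s + t)^3 is a perfect cube, so E-series; the 4-jet and mu = 6 give E_6.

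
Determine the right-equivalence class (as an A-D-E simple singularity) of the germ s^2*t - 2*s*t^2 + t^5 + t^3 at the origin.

The Hessian of f at 0 is [[0, 0], [0, 0]] with rank 0, so corank 2. A Groebner basis of the Jacobian ideal J(f) in C{s,t} is {s^2/5 + t^4 - t^2/5, s^3 - t^3, s*t - t^2}; counting standard monomials gives mu = 6. Corank 2; j^3 = t*(s - t)^2 has shape L^2 M (L != M), so D-series; mu = 6 gives D_6.

D_6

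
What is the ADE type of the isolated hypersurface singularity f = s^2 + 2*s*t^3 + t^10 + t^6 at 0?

The Hessian of f at 0 has rank 1. Corank 1: A-series; mu = 9 gives A_9.

A9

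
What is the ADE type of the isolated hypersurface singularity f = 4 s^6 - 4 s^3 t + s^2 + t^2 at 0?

A_1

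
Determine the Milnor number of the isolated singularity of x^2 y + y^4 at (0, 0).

5

The Hessian of f at 0 is [[0, 0], [0, 0]] with rank 0, so corank 2. A Groebner basis of the Jacobian ideal J(f) in C{x,y} is {x^3, x^2/4 + y^3, x*y}; counting standard monomials gives mu = 5. Corank 2; j^3 = x^2*y has shape L^2 M (L != M), so D-series; mu = 5 gives D_5.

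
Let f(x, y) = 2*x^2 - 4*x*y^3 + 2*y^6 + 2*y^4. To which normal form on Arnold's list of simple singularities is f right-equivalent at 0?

A_{3}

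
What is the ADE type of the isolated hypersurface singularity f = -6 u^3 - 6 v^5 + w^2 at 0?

E8

The Hessian of f at 0 is [[0, 0, 0], [0, 0, 0], [0, 0, 2]] with rank 1, so corank 2. A Groebner basis of the Jacobian ideal J(f) in C{u,v,w} is {v^4, u^2, w}; counting standard monomials gives mu = 8. Corank 2; j^3 = -6*u^3 is a perfect cube, so E-series; the 5-jet and mu = 8 give E_8.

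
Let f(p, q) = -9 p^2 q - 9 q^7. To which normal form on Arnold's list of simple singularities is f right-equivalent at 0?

D_{8}

The Hessian of f at 0 has rank 0. Corank 2; j^3 = -9*p^2*q has shape L^2 M (L != M), so D-series; mu = 8 gives D_8.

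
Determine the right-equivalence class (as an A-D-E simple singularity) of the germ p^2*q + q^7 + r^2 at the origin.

D_8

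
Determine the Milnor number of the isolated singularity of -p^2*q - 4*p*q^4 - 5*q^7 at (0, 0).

8

The Hessian of f at 0 has rank 0. Corank 2; j^3 = -p^2*q has shape L^2 M (L != M), so D-series; mu = 8 gives D_8.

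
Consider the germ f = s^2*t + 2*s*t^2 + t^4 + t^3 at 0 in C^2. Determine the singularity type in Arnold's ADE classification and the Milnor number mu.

Type D5, Milnor number mu = 5.

The Hessian of f at 0 has rank 0. Corank 2; j^3 = t*(s + t)^2 has shape L^2 M (L != M), so D-series; mu = 5 gives D_5.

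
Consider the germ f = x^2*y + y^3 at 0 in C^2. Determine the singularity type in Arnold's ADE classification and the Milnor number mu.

Type D4, Milnor number mu = 4.

The Hessian of f at 0 is [[0, 0], [0, 0]] with rank 0, so corank 2. A Groebner basis of the Jacobian ideal J(f) in C{x,y} is {y^3, x^2 + 3*y^2, x*y}; counting standard monomials gives mu = 4. Corank 2; j^3 = y*(x^2 + y^2) splits into three distinct lines over C (the quadratic factor has nonzero discriminant), so D_4.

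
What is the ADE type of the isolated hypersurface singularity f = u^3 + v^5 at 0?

E8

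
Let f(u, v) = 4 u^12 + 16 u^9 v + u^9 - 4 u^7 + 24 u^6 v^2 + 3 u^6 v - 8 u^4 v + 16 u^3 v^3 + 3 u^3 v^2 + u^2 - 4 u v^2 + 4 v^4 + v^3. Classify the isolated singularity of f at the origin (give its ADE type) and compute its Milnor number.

Type A_{2}, Milnor number mu = 2.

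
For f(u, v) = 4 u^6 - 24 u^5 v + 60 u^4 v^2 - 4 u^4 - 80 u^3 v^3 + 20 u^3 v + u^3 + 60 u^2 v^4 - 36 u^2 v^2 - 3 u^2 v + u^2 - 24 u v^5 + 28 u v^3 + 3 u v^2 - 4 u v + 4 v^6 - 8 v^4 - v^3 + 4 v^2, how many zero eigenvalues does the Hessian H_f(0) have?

1

The Hessian at 0 is [[2, -4], [-4, 8]] of rank 1; hence corank 1.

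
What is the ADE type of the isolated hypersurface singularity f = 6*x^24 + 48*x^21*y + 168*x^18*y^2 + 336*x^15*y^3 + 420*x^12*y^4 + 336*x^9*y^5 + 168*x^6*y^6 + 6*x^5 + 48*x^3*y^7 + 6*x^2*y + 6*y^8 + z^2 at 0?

The Hessian of f at 0 has rank 1. Corank 2; j^3 = 6*x^2*y has shape L^2 M (L != M), so D-series; mu = 9 gives D_9.

D_9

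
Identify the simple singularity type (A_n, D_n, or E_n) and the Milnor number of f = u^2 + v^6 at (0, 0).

Type A5, Milnor number mu = 5.

The Hessian of f at 0 has rank 1. Corank 1: A-series; mu = 5 gives A_5.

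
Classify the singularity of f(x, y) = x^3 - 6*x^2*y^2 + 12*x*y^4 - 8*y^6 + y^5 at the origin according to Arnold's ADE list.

The Hessian of f at 0 has rank 0. Corank 2; j^3 = x^3 is a perfect cube, so E-series; the 5-jet and mu = 8 give E_8.

E_8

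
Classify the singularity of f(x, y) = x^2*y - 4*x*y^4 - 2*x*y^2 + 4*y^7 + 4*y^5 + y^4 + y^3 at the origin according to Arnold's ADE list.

D5

The Hessian of f at 0 has rank 0. Corank 2; j^3 = y*(x - y)^2 has shape L^2 M (L != M), so D-series; mu = 5 gives D_5.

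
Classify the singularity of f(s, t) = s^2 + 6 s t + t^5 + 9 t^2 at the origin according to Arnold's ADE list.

A_{4}

The Hessian of f at 0 has rank 1. Corank 1: A-series; mu = 4 gives A_4.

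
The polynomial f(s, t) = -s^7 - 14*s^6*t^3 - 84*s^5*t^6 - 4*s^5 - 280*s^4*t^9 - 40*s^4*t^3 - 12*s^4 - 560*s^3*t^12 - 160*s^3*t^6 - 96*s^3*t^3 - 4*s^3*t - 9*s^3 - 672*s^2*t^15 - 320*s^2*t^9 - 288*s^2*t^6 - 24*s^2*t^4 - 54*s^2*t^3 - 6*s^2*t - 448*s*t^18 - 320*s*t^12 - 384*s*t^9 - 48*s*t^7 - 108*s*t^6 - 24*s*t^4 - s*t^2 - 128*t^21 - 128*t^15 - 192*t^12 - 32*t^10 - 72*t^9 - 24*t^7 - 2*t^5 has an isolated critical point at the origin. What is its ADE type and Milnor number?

The Hessian of f at 0 is [[0, 0], [0, 0]] with rank 0, so corank 2. A Groebner basis of the Jacobian ideal J(f) in C{s,t} is {14620789251*s^2/29759618950 + s*t^3 + 562799691*s*t^2/14879809475 + 4866027777*s*t/29759618950 + 6816006*t^3/14879809475 - 252288*t^2/2975961895, 51094881*s^2/29759618950 - 62087904*s*t^2/14879809475 + 14677566687*s*t/29759618950 + t^4 + 521656011*t^3/14879809475 + 488684502*t^2/2975961895, s^3 + 1085919438*s^2/14879809475 - 4839207759*s*t^2/14879809475 + 722478226*s*t/14879809475 - 1062073944*t^3/14879809475 + 24033672*t^2/2975961895, s^2*t - 1084455702*s^2/14879809475 + 9799361136*s*t^2/14879809475 - 721506354*s*t/14879809475 + 1613250001*t^3/14879809475 - 24001408*t^2/2975961895}; counting standard monomials gives mu = 8. Corank 2; j^3 = -s*(3*s + t)^2 has shape L^2 M (L != M), so D-series; mu = 8 gives D_8.

Type D_8, Milnor number mu = 8.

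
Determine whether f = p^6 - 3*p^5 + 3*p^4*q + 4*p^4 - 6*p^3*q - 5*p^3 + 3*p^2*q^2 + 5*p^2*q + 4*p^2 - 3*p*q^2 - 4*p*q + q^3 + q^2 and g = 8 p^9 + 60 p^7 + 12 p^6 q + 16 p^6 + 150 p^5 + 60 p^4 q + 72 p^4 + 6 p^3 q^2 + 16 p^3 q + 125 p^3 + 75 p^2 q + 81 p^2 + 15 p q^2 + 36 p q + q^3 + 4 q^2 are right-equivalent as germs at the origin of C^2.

Yes.

The Hessian of f at 0 has rank 1. Corank 1: A-series; mu = 2 gives A_2. The Hessian of g at 0 has rank 1. Corank 1: A-series; mu = 2 gives A_2. Both have type A_2, hence right-equivalent.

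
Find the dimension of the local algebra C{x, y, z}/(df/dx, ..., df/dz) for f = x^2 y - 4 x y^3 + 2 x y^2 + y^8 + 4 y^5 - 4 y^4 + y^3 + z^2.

9

The Hessian of f at 0 is [[0, 0, 0], [0, 0, 0], [0, 0, 2]] with rank 1, so corank 2. A Groebner basis of the Jacobian ideal J(f) in C{x,y,z} is {x^4 - 3*x^3 - 7*x^2*y - 4*x^2 + 5*x*y^2/2 - 19*x*y/4 - 3*y^2/4, x^3*y + 3*x^3/2 + 3*x^2*y + x^2 + 5*x*y/4 + y^2/4, -x^3/2 + x^2*y^2 - x^2*y/2, -x*y/2 + y^3 - y^2/2, z}; counting standard monomials gives mu = 9. Corank 2; j^3 = y*(x + y)^2 has shape L^2 M (L != M), so D-series; mu = 9 gives D_9.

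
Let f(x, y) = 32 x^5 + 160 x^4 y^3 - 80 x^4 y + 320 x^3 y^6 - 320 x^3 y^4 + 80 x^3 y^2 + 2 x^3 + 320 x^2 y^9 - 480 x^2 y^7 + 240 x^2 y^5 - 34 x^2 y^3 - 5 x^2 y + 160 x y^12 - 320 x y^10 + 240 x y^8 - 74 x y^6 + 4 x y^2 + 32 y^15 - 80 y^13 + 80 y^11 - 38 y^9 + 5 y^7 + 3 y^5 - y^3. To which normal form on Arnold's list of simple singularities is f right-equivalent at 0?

D6

The Hessian of f at 0 has rank 0. Corank 2; j^3 = (x - y)^2*(2*x - y) has shape L^2 M (L != M), so D-series; mu = 6 gives D_6.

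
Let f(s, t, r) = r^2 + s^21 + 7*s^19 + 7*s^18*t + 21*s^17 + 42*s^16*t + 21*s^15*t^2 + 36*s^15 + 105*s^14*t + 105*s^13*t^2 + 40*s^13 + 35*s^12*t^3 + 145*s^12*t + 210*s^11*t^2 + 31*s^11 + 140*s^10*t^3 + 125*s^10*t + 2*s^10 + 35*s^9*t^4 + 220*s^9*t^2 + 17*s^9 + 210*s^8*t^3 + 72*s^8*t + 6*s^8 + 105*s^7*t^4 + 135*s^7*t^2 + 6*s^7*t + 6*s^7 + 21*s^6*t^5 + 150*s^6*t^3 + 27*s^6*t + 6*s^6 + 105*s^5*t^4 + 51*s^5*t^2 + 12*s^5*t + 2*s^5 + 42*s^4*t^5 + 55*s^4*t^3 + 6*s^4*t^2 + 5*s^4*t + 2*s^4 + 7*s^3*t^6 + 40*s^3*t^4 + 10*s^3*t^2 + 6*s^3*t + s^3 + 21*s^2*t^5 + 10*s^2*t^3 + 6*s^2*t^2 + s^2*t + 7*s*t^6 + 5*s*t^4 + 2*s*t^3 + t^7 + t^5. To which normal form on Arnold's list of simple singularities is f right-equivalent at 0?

D8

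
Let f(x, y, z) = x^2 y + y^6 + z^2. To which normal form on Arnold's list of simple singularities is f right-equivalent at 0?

The Hessian of f at 0 has rank 1. Corank 2; j^3 = x^2*y has shape L^2 M (L != M), so D-series; mu = 7 gives D_7.

D7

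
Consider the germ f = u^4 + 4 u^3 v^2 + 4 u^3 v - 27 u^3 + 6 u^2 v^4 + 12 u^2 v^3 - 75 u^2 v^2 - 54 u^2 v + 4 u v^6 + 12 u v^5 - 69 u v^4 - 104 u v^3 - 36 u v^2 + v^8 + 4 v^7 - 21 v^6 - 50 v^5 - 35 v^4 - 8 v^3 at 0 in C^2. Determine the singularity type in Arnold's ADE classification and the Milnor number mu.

Type E6, Milnor number mu = 6.

The Hessian of f at 0 has rank 0. Corank 2; j^3 = -(3*u + 2*v)^3 is a perfect cube, so E-series; the 4-jet and mu = 6 give E_6.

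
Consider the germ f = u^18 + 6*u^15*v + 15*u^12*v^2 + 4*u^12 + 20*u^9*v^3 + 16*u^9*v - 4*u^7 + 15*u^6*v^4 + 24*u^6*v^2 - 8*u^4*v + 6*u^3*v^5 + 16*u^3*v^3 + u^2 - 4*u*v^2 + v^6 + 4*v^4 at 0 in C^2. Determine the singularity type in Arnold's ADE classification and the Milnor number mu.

Type A_5, Milnor number mu = 5.

The Hessian of f at 0 has rank 1. Corank 1: A-series; mu = 5 gives A_5.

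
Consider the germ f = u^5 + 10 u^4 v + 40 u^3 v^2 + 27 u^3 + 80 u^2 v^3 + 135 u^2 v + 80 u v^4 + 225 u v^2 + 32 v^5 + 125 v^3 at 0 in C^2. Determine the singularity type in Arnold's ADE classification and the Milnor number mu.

Type E8, Milnor number mu = 8.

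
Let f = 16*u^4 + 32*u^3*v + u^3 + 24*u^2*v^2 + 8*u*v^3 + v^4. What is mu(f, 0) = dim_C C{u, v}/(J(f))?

6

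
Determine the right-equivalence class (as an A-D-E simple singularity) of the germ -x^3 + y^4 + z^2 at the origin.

E_{6}

The Hessian of f at 0 has rank 1. Corank 2; j^3 = -x^3 is a perfect cube, so E-series; the 4-jet and mu = 6 give E_6.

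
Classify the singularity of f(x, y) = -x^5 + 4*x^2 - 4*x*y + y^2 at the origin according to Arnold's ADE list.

The Hessian of f at 0 has rank 1. Corank 1: A-series; mu = 4 gives A_4.

A_4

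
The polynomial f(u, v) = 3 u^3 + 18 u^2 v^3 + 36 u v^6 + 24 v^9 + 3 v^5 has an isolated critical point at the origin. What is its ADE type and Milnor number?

Type E8, Milnor number mu = 8.

The Hessian of f at 0 has rank 0. Corank 2; j^3 = 3*u^3 is a perfect cube, so E-series; the 5-jet and mu = 8 give E_8.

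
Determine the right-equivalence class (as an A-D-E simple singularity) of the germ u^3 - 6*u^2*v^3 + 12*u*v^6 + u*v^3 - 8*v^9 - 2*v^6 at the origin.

The Hessian of f at 0 has rank 0. Corank 2; j^3 = u^3 is a perfect cube, so E-series; the 4-jet and mu = 7 give E_7.

E_7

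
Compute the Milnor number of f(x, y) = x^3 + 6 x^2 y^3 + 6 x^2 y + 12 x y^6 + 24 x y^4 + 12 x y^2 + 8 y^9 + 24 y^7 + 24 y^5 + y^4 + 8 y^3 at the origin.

The Hessian of f at 0 is [[0, 0], [0, 0]] with rank 0, so corank 2. A Groebner basis of the Jacobian ideal J(f) in C{x,y} is {y^3, x^2 + 4*x*y + 4*y^2}; counting standard monomials gives mu = 6. Corank 2; j^3 = (x + 2*y)^3 is a perfect cube, so E-series; the 4-jet and mu = 6 give E_6.

6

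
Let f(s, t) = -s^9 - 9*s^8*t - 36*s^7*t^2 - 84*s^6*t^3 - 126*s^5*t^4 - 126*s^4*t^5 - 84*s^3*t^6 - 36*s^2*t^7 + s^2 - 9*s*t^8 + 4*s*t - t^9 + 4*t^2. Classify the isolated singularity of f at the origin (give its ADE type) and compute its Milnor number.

Type A_8, Milnor number mu = 8.

The Hessian of f at 0 has rank 1. Corank 1: A-series; mu = 8 gives A_8.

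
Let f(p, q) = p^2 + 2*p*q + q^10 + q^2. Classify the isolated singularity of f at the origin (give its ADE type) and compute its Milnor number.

Type A_9, Milnor number mu = 9.

The Hessian of f at 0 has rank 1. Corank 1: A-series; mu = 9 gives A_9.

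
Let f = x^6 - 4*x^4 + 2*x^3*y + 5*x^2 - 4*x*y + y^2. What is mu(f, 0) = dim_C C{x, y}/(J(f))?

1

The Hessian of f at 0 is [[10, -4], [-4, 2]] with rank 2, so corank 0. A Groebner basis of the Jacobian ideal J(f) in C{x,y} is {x, y}; counting standard monomials gives mu = 1. Corank 0: nondegenerate Morse point, so A_1.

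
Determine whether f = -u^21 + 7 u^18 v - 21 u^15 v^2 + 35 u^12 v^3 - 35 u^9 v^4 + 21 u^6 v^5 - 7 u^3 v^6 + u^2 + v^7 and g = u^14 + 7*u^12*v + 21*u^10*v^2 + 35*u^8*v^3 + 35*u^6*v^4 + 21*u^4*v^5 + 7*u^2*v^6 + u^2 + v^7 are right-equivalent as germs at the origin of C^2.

The Hessian of f at 0 has rank 1. Corank 1: A-series; mu = 6 gives A_6. The Hessian of g at 0 has rank 1. Corank 1: A-series; mu = 6 gives A_6. Both have type A_6, hence right-equivalent.

Yes.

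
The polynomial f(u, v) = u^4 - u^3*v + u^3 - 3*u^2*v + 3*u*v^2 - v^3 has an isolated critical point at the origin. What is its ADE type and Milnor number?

Type E7, Milnor number mu = 7.

The Hessian of f at 0 has rank 0. Corank 2; j^3 = (u - v)^3 is a perfect cube, so E-series; the 4-jet and mu = 7 give E_7.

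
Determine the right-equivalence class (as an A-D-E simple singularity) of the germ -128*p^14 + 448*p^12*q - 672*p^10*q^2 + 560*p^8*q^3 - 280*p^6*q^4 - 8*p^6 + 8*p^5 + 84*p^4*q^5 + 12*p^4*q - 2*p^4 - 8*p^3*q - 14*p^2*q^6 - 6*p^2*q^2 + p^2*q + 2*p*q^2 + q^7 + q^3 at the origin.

D_{8}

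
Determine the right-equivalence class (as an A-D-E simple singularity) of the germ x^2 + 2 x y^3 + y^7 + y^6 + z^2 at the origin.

A_{6}

The Hessian of f at 0 has rank 2. Corank 1: A-series; mu = 6 gives A_6.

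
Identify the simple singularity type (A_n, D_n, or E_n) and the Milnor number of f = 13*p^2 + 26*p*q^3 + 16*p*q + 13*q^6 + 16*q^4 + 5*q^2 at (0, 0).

The Hessian of f at 0 has rank 2. Corank 0: nondegenerate Morse point, so A_1.

Type A1, Milnor number mu = 1.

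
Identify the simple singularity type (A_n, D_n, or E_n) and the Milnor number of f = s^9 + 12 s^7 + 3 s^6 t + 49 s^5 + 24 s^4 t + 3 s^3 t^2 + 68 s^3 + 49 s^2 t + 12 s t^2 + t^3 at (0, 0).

The Hessian of f at 0 is [[0, 0], [0, 0]] with rank 0, so corank 2. A Groebner basis of the Jacobian ideal J(f) in C{s,t} is {t^3, s^2 - 3*t^2/47, s*t + 12*t^2/47}; counting standard monomials gives mu = 4. Corank 2; j^3 = (4*s + t)*(17*s^2 + 8*s*t + t^2) splits into three distinct lines over C (the quadratic factor has nonzero discriminant), so D_4.

Type D_4, Milnor number mu = 4.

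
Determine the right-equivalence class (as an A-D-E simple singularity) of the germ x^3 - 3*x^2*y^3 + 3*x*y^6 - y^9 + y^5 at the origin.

E_8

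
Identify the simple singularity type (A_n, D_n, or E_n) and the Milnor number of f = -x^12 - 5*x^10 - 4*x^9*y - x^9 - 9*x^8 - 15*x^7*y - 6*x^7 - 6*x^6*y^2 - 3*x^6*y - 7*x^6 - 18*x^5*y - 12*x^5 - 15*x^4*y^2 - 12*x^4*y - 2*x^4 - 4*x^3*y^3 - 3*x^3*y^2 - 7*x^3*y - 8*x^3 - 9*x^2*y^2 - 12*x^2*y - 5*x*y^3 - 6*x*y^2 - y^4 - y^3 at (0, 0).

The Hessian of f at 0 has rank 0. Corank 2; j^3 = -(2*x + y)^3 is a perfect cube, so E-series; the 4-jet and mu = 7 give E_7.

Type E7, Milnor number mu = 7.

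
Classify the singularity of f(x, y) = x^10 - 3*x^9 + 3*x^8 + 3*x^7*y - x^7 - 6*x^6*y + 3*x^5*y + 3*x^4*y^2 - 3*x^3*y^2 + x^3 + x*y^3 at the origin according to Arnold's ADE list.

E_7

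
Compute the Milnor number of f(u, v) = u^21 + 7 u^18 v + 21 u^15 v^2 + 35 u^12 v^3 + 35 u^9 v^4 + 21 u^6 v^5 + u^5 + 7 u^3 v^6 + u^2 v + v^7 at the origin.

8

The Hessian of f at 0 has rank 0. Corank 2; j^3 = u^2*v has shape L^2 M (L != M), so D-series; mu = 8 gives D_8.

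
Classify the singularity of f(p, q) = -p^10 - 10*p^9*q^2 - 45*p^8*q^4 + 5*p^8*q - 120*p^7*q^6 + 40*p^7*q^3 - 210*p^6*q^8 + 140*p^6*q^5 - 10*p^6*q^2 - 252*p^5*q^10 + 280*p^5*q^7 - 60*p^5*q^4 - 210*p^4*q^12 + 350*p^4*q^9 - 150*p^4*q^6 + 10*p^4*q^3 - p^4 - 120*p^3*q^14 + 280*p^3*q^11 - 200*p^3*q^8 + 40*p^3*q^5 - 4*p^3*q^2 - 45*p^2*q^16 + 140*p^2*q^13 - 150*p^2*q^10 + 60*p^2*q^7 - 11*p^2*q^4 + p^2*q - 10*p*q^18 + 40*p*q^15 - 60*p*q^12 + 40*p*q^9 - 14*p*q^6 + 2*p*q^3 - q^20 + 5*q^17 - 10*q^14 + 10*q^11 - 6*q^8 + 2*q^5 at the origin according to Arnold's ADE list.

The Hessian of f at 0 is [[0, 0], [0, 0]] with rank 0, so corank 2. A Groebner basis of the Jacobian ideal J(f) in C{p,q} is {p^3, p^2*q, -p^2/4 + p*q^2, p*q + q^3}; counting standard monomials gives mu = 6. Corank 2; j^3 = p^2*q has shape L^2 M (L != M), so D-series; mu = 6 gives D_6.

D_6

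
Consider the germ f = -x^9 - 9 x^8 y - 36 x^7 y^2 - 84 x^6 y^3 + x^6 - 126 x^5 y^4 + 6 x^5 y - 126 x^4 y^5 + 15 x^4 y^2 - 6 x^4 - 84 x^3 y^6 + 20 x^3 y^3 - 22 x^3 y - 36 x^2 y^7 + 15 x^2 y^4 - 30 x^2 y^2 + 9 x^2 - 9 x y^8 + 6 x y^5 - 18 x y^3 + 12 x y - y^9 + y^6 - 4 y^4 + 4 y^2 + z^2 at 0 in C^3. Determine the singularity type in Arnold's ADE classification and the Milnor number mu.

Type A8, Milnor number mu = 8.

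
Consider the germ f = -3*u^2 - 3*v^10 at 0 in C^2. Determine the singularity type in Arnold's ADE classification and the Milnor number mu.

Type A_{9}, Milnor number mu = 9.

The Hessian of f at 0 is [[-6, 0], [0, 0]] with rank 1, so corank 1. A Groebner basis of the Jacobian ideal J(f) in C{u,v} is {v^9, u}; counting standard monomials gives mu = 9. Corank 1: A-series; mu = 9 gives A_9.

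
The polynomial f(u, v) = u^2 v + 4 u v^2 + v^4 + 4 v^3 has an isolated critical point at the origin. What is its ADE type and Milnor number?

Type D5, Milnor number mu = 5.

The Hessian of f at 0 has rank 0. Corank 2; j^3 = v*(u + 2*v)^2 has shape L^2 M (L != M), so D-series; mu = 5 gives D_5.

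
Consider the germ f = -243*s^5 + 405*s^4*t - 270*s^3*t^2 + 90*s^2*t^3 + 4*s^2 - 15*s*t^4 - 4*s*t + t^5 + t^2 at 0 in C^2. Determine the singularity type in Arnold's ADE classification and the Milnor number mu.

Type A_{4}, Milnor number mu = 4.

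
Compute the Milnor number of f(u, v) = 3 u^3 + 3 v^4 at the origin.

6

The Hessian of f at 0 has rank 0. Corank 2; j^3 = 3*u^3 is a perfect cube, so E-series; the 4-jet and mu = 6 give E_6.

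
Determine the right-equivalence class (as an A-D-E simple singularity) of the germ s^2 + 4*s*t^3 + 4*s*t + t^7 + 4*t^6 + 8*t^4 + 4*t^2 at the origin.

The Hessian of f at 0 is [[2, 4], [4, 8]] with rank 1, so corank 1. A Groebner basis of the Jacobian ideal J(f) in C{s,t} is {s/2 + t^3 + t, s^2 + 4*s*t + 4*t^2}; counting standard monomials gives mu = 6. Corank 1: A-series; mu = 6 gives A_6.

A6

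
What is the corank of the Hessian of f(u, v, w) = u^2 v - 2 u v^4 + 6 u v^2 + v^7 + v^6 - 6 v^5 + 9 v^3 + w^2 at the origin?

2

The Hessian at 0 is [[0, 0, 0], [0, 0, 0], [0, 0, 2]] of rank 1; hence corank 2.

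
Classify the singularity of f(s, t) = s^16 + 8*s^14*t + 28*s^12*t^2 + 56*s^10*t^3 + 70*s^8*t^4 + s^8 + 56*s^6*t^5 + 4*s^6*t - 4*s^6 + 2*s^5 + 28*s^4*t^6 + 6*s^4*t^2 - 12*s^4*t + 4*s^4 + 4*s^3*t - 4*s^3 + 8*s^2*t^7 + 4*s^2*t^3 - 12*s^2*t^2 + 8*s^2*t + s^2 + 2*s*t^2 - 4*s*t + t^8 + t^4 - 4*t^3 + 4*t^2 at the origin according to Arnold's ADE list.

A7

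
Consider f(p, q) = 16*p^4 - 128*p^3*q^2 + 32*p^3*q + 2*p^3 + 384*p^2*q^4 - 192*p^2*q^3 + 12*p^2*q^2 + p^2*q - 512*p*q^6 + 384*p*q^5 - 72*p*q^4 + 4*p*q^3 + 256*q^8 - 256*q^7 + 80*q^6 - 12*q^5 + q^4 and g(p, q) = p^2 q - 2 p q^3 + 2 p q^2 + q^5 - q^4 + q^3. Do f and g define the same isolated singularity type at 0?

Yes.

The Hessian of f at 0 has rank 0. Corank 2; j^3 = p^2*(2*p + q) has shape L^2 M (L != M), so D-series; mu = 5 gives D_5. The Hessian of g at 0 has rank 0. Corank 2; j^3 = q*(p + q)^2 has shape L^2 M (L != M), so D-series; mu = 5 gives D_5. Both have type D_5, hence right-equivalent.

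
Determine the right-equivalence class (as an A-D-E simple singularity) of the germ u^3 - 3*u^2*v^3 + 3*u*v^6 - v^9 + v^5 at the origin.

E_8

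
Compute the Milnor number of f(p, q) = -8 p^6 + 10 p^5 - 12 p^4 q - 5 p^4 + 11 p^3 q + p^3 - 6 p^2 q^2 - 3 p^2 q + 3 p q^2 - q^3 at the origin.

The Hessian of f at 0 is [[0, 0], [0, 0]] with rank 0, so corank 2. A Groebner basis of the Jacobian ideal J(f) in C{p,q} is {-3*p^2/5 + 6*p*q/5 + q^4 - q^3/5 - 3*q^2/5, p^3 - 21*p^2/5 + 42*p*q/5 - 12*q^3/5 - 21*q^2/5, p^2*q - 3*p^2 + 6*p*q - 2*q^3 - 3*q^2, -8*p^2/5 + p*q^2 + 16*p*q/5 - 23*q^3/15 - 8*q^2/5}; counting standard monomials gives mu = 7. Corank 2; j^3 = (p - q)^3 is a perfect cube, so E-series; the 4-jet and mu = 7 give E_7.

7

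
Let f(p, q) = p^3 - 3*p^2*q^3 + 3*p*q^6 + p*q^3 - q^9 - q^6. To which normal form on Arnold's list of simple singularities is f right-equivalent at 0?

The Hessian of f at 0 has rank 0. Corank 2; j^3 = p^3 is a perfect cube, so E-series; the 4-jet and mu = 7 give E_7.

E_{7}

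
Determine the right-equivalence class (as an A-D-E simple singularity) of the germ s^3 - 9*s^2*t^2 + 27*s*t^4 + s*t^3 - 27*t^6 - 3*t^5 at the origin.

E7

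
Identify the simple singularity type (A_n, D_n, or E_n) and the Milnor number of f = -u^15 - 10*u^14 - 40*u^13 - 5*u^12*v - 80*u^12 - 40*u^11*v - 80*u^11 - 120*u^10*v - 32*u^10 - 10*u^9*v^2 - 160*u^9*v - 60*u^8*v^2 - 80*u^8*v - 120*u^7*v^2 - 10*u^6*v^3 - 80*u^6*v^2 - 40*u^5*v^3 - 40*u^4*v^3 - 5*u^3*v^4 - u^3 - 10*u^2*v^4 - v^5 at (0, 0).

The Hessian of f at 0 has rank 0. Corank 2; j^3 = -u^3 is a perfect cube, so E-series; the 5-jet and mu = 8 give E_8.

Type E8, Milnor number mu = 8.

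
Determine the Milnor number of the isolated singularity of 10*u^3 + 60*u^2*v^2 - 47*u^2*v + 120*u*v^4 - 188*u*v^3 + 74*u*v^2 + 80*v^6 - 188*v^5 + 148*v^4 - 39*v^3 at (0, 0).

4

The Hessian of f at 0 has rank 0. Corank 2; j^3 = (2*u - 3*v)*(5*u^2 - 16*u*v + 13*v^2) splits into three distinct lines over C (the quadratic factor has nonzero discriminant), so D_4.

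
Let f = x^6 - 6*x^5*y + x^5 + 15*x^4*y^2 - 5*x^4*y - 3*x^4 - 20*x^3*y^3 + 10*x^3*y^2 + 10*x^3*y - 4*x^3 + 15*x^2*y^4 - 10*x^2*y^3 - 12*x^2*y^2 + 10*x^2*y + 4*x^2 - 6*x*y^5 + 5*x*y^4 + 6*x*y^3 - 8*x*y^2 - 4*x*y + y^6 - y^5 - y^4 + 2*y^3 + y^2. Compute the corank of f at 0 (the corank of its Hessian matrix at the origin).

Hessian at 0 has rank 1.

1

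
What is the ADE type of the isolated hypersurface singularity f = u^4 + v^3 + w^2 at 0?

The Hessian of f at 0 has rank 1. Corank 2; j^3 = v^3 is a perfect cube, so E-series; the 4-jet and mu = 6 give E_6.

E_6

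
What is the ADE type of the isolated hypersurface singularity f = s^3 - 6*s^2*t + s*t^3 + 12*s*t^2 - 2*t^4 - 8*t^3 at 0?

E_7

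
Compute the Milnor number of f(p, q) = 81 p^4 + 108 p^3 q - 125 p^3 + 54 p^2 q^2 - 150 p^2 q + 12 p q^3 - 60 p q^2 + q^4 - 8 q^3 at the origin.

6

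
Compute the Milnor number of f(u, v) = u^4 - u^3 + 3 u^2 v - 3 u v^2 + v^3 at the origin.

6

The Hessian of f at 0 has rank 0. Corank 2; j^3 = -(u - v)^3 is a perfect cube, so E-series; the 4-jet and mu = 6 give E_6.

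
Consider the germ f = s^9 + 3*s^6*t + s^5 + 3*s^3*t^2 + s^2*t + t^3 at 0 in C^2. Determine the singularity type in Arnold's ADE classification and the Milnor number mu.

The Hessian of f at 0 has rank 0. Corank 2; j^3 = t*(s^2 + t^2) splits into three distinct lines over C (the quadratic factor has nonzero discriminant), so D_4.

Type D4, Milnor number mu = 4.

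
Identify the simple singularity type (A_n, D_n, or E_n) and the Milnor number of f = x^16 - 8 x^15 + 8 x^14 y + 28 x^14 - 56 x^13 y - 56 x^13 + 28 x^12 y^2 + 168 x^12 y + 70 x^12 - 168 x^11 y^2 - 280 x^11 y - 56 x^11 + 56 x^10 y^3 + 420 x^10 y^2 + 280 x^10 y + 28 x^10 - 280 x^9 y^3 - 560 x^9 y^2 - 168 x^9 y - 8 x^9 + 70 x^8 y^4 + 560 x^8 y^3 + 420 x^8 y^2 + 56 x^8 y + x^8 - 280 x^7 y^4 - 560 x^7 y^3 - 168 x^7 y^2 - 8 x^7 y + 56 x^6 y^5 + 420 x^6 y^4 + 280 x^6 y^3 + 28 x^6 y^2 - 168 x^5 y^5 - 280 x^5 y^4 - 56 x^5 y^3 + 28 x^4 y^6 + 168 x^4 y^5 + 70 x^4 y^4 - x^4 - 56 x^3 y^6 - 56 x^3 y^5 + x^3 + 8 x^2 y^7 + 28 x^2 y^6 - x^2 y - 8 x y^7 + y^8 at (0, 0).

Type D9, Milnor number mu = 9.

The Hessian of f at 0 has rank 0. Corank 2; j^3 = x^2*(x - y) has shape L^2 M (L != M), so D-series; mu = 9 gives D_9.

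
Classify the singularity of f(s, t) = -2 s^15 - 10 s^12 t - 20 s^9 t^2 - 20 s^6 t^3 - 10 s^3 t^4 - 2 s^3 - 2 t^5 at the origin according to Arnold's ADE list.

The Hessian of f at 0 has rank 0. Corank 2; j^3 = -2*s^3 is a perfect cube, so E-series; the 5-jet and mu = 8 give E_8.

E_{8}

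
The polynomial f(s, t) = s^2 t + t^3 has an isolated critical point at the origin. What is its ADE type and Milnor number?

The Hessian of f at 0 has rank 0. Corank 2; j^3 = t*(s^2 + t^2) splits into three distinct lines over C (the quadratic factor has nonzero discriminant), so D_4.

Type D_{4}, Milnor number mu = 4.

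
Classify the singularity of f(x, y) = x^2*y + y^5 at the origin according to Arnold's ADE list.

The Hessian of f at 0 has rank 0. Corank 2; j^3 = x^2*y has shape L^2 M (L != M), so D-series; mu = 6 gives D_6.

D_6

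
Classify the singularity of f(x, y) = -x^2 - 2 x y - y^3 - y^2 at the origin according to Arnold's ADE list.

The Hessian of f at 0 has rank 1. Corank 1: A-series; mu = 2 gives A_2.

A_{2}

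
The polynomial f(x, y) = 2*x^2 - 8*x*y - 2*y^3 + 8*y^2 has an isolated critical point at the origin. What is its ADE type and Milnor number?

Type A2, Milnor number mu = 2.

The Hessian of f at 0 has rank 1. Corank 1: A-series; mu = 2 gives A_2.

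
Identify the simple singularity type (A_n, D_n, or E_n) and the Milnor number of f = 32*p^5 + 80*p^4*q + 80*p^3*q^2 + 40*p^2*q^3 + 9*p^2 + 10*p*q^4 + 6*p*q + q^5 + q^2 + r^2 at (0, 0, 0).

The Hessian of f at 0 has rank 2. Corank 1: A-series; mu = 4 gives A_4.

Type A4, Milnor number mu = 4.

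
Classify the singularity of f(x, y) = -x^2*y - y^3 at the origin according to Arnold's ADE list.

The Hessian of f at 0 has rank 0. Corank 2; j^3 = -y*(x^2 + y^2) splits into three distinct lines over C (the quadratic factor has nonzero discriminant), so D_4.

D_4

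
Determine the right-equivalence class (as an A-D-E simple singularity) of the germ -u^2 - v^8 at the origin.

A_{7}

The Hessian of f at 0 is [[-2, 0], [0, 0]] with rank 1, so corank 1. A Groebner basis of the Jacobian ideal J(f) in C{u,v} is {v^7, u}; counting standard monomials gives mu = 7. Corank 1: A-series; mu = 7 gives A_7.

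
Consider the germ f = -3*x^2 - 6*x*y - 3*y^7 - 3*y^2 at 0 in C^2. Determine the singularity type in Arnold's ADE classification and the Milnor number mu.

Type A_{6}, Milnor number mu = 6.

The Hessian of f at 0 has rank 1. Corank 1: A-series; mu = 6 gives A_6.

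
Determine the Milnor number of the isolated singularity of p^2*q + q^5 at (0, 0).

6

The Hessian of f at 0 has rank 0. Corank 2; j^3 = p^2*q has shape L^2 M (L != M), so D-series; mu = 6 gives D_6.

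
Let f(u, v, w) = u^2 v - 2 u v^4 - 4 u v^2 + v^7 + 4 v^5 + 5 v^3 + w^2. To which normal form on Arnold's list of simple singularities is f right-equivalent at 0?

The Hessian of f at 0 is [[0, 0, 0], [0, 0, 0], [0, 0, 2]] with rank 1, so corank 2. A Groebner basis of the Jacobian ideal J(f) in C{u,v,w} is {v^3, u^2 - v^2, u*v - 2*v^2, w}; counting standard monomials gives mu = 4. Corank 2; j^3 = v*(u^2 - 4*u*v + 5*v^2) splits into three distinct lines over C (the quadratic factor has nonzero discriminant), so D_4.

D_{4}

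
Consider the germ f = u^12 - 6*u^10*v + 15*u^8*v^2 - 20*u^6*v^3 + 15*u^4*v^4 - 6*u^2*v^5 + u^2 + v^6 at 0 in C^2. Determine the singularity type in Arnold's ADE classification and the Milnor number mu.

Type A_{5}, Milnor number mu = 5.

The Hessian of f at 0 has rank 1. Corank 1: A-series; mu = 5 gives A_5.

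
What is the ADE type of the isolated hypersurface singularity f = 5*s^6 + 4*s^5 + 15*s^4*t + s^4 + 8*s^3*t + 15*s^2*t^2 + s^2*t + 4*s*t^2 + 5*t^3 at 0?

The Hessian of f at 0 is [[0, 0], [0, 0]] with rank 0, so corank 2. A Groebner basis of the Jacobian ideal J(f) in C{s,t} is {t^3, s^2 - t^2, s*t + 2*t^2}; counting standard monomials gives mu = 4. Corank 2; j^3 = t*(s^2 + 4*s*t + 5*t^2) splits into three distinct lines over C (the quadratic factor has nonzero discriminant), so D_4.

D_{4}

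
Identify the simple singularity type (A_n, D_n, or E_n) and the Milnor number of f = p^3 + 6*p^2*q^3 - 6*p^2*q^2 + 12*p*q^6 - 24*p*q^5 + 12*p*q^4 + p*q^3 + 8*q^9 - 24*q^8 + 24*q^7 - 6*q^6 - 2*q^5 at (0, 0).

Type E7, Milnor number mu = 7.

The Hessian of f at 0 has rank 0. Corank 2; j^3 = p^3 is a perfect cube, so E-series; the 4-jet and mu = 7 give E_7.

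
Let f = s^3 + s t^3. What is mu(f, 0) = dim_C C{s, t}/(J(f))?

7

The Hessian of f at 0 is [[0, 0], [0, 0]] with rank 0, so corank 2. A Groebner basis of the Jacobian ideal J(f) in C{s,t} is {s^3, s*t^2, 3*s^2 + t^3}; counting standard monomials gives mu = 7. Corank 2; j^3 = s^3 is a perfect cube, so E-series; the 4-jet and mu = 7 give E_7.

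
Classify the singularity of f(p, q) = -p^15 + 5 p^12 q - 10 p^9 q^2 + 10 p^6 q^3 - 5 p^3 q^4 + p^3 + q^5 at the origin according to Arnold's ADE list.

The Hessian of f at 0 has rank 0. Corank 2; j^3 = p^3 is a perfect cube, so E-series; the 5-jet and mu = 8 give E_8.

E_8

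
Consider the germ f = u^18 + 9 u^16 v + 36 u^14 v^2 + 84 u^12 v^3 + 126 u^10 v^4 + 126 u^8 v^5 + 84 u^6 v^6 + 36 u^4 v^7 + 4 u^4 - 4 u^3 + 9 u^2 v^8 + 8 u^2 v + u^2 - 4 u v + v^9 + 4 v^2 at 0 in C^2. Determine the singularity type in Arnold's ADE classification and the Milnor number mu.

The Hessian of f at 0 has rank 1. Corank 1: A-series; mu = 8 gives A_8.

Type A8, Milnor number mu = 8.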